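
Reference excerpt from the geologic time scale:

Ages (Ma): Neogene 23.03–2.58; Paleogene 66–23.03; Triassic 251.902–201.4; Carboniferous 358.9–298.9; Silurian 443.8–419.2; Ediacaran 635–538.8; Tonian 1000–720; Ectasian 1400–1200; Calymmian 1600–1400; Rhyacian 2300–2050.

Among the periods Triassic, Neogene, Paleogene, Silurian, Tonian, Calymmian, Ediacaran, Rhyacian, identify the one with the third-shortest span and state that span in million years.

Durations: Triassic 50.502; Neogene 20.45; Paleogene 42.97; Silurian 24.6; Tonian 280; Calymmian 200; Ediacaran 96.2; Rhyacian 250 Myr.
Sorted shortest-first: Neogene (20.45), Silurian (24.6), Paleogene (42.97), Triassic (50.502), Ediacaran (96.2), Calymmian (200), Rhyacian (250), Tonian (280).
The third shortest is Paleogene at 42.97 Myr.

Paleogene, 42.97 million years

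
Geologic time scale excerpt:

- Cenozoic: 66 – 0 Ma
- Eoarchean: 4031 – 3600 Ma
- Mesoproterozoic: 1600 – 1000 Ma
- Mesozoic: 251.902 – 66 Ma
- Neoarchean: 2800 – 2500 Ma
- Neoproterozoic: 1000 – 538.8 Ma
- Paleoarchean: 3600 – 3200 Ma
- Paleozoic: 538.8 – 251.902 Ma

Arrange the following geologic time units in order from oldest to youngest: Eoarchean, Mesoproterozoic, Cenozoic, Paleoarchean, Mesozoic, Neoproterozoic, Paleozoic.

Sorting by start age (descending Ma, since larger Ma = older): Eoarchean began 4031, Paleoarchean began 3600, Mesoproterozoic began 1600, Neoproterozoic began 1000, Paleozoic began 538.8, Mesozoic began 251.902, Cenozoic began 66.

Eoarchean → Paleoarchean → Mesoproterozoic → Neoproterozoic → Paleozoic → Mesozoic → Cenozoic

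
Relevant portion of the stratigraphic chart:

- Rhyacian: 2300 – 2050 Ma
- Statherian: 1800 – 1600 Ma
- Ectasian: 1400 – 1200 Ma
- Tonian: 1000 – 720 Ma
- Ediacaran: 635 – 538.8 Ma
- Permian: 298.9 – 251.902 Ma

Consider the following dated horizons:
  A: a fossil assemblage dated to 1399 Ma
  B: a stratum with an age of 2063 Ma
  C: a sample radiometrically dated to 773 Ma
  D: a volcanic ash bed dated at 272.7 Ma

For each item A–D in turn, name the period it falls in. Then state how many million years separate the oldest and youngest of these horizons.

A — Ectasian; B — Rhyacian; C — Tonian; D — Permian; span 1790.3 million years

Match each age against the start–end ranges in the excerpt: A = 1399 Ma → Ectasian (1400–1200); B = 2063 Ma → Rhyacian (2300–2050); C = 773 Ma → Tonian (1000–720); D = 272.7 Ma → Permian (298.9–251.902).
The largest age is 2063 Ma and the smallest is 272.7 Ma; their difference is 1790.3 Myr.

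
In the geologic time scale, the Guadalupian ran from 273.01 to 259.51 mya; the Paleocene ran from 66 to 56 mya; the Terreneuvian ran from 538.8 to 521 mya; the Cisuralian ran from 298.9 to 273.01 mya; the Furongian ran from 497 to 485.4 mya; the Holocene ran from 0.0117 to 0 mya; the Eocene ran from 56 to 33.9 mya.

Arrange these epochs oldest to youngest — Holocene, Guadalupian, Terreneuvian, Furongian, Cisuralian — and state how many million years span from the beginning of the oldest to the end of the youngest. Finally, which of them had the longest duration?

Start ages (Ma): Terreneuvian 538.8, Furongian 497, Cisuralian 298.9, Guadalupian 273.01, Holocene 0.0117.
Ordered oldest to youngest: Terreneuvian, Furongian, Cisuralian, Guadalupian, Holocene.
Span = 538.8 − 0 = 538.8 Myr.
Durations: Cisuralian 25.89, Guadalupian 13.5, Holocene 0.0117, Furongian 11.6, Terreneuvian 17.8 → longest is Cisuralian (25.89 Myr).

Terreneuvian → Furongian → Cisuralian → Guadalupian → Holocene; total span 538.8 Myr; longest is Cisuralian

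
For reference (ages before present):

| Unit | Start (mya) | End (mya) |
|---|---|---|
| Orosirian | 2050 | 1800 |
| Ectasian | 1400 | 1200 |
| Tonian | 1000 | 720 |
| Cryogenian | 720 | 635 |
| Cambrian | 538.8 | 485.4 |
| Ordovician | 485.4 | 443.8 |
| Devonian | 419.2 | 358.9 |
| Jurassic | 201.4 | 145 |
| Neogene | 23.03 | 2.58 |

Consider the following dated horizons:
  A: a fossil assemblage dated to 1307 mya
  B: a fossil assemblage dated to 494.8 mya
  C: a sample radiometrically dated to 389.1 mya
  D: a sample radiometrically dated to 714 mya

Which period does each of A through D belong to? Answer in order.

A — Ectasian; B — Cambrian; C — Devonian; D — Cryogenian

A: 1307 Ma lies in 1400–1200 Ma, so Ectasian.
B: 494.8 Ma lies in 538.8–485.4 Ma, so Cambrian.
C: 389.1 Ma lies in 419.2–358.9 Ma, so Devonian.
D: 714 Ma lies in 720–635 Ma, so Cryogenian.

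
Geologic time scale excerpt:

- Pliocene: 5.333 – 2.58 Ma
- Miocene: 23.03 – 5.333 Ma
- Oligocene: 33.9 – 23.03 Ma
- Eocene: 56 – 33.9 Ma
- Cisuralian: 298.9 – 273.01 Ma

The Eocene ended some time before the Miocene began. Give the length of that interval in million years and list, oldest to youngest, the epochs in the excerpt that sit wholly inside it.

The Eocene closes at 33.9 Ma and the Miocene opens at 23.03 Ma, so the interval is 33.9 − 23.03 = 10.87 Myr.
An epoch fits inside if it starts at or after 33.9 Ma and ends at or before 23.03 Ma; oldest first that gives Oligocene.

10.87 million years; Oligocene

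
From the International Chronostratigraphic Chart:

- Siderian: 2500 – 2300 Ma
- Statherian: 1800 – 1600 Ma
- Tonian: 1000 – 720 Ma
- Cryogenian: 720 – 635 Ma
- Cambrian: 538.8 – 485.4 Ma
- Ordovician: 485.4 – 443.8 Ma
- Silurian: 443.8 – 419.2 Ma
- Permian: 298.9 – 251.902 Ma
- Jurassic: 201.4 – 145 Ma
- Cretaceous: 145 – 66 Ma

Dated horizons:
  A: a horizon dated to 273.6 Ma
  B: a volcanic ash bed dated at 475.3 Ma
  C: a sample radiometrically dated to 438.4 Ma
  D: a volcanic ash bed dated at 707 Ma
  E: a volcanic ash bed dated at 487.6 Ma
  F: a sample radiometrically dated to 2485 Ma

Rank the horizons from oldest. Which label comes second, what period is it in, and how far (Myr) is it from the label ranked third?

D, in the Cryogenian; 219.4 million years to E

Sorted oldest-first by Ma: F (2485), D (707), E (487.6), B (475.3), C (438.4), A (273.6).
The second oldest is D at 707 Ma, which lies in 720–635 Ma: the Cryogenian.
The third oldest is E at 487.6 Ma; separation = |707 − 487.6| = 219.4 Myr.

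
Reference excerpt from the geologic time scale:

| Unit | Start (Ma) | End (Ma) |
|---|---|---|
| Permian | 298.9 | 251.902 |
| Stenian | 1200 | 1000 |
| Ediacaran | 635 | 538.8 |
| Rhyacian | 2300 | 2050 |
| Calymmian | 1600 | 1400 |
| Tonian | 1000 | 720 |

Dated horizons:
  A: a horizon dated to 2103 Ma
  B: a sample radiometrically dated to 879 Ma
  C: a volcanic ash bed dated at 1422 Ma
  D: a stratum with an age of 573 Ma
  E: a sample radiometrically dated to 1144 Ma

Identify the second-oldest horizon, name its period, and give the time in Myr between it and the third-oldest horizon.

Sorted oldest-first by Ma: A (2103), C (1422), E (1144), B (879), D (573).
The second oldest is C at 1422 Ma, which lies in 1600–1400 Ma: the Calymmian.
The third oldest is E at 1144 Ma; separation = |1422 − 1144| = 278 Myr.

C, in the Calymmian; 278 million years to E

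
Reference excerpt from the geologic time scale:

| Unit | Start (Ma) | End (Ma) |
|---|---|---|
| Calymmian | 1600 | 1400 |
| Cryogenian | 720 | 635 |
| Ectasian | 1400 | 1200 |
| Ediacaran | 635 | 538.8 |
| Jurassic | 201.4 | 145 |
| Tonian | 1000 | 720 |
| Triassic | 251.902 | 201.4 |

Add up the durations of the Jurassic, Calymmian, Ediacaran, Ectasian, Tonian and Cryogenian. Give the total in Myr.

Each duration: Jurassic = 56.4; Calymmian = 200; Ediacaran = 96.2; Ectasian = 200; Tonian = 280; Cryogenian = 85.
Sum: 56.4 + 200 + 96.2 + 200 + 280 + 85 = 917.6 Myr.

917.6 million years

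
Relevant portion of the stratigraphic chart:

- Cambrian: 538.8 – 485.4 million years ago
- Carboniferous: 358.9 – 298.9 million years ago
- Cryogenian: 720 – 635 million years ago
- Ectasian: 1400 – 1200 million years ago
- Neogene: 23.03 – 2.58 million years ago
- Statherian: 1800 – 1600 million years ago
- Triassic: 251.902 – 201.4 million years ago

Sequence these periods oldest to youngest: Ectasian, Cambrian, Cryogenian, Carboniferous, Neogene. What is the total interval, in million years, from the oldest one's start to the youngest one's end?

From the excerpt: Ectasian 1400–1200; Cambrian 538.8–485.4; Cryogenian 720–635; Carboniferous 358.9–298.9; Neogene 23.03–2.58 (Ma).
Larger Ma is earlier, so the oldest is Ectasian and the youngest is Neogene; oldest to youngest: Ectasian, Cryogenian, Cambrian, Carboniferous, Neogene.
Oldest start 1400 minus youngest end 2.58 gives 1397.42 Myr overall.

Ectasian → Cryogenian → Cambrian → Carboniferous → Neogene; total span 1397.42 Myr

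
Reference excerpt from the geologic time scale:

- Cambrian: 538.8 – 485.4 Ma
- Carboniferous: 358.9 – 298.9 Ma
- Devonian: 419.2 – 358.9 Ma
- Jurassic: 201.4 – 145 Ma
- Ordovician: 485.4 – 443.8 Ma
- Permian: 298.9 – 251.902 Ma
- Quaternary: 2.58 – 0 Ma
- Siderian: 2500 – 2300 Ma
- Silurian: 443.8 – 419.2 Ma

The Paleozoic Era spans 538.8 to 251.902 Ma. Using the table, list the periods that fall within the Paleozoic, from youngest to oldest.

Permian, Carboniferous, Devonian, Silurian, Ordovician, Cambrian

Periods with both bounds inside 538.8–251.902 Ma: Permian (298.9–251.902), Carboniferous (358.9–298.9), Devonian (419.2–358.9), Silurian (443.8–419.2), Ordovician (485.4–443.8), Cambrian (538.8–485.4).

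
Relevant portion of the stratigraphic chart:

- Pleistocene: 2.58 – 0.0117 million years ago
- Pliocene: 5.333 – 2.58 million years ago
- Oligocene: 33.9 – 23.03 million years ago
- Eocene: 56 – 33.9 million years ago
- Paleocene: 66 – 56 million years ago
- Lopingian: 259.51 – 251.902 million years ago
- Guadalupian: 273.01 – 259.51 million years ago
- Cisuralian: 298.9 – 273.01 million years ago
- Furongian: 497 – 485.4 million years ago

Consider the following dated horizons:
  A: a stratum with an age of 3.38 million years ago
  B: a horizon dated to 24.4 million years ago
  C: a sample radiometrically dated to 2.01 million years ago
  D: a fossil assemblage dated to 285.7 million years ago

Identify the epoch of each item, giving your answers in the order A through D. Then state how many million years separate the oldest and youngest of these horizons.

A — Pliocene; B — Oligocene; C — Pleistocene; D — Cisuralian; span 283.69 million years

Match each age against the start–end ranges in the excerpt: A = 3.38 Ma → Pliocene (5.333–2.58); B = 24.4 Ma → Oligocene (33.9–23.03); C = 2.01 Ma → Pleistocene (2.58–0.0117); D = 285.7 Ma → Cisuralian (298.9–273.01).
The largest age is 285.7 Ma and the smallest is 2.01 Ma; their difference is 283.69 Myr.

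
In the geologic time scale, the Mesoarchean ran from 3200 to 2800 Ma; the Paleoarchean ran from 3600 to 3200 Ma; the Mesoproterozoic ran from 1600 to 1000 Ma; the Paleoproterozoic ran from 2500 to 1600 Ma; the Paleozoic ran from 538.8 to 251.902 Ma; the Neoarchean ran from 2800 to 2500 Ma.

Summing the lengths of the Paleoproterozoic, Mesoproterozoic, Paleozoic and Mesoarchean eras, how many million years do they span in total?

2186.898 million years

Each duration: Paleoproterozoic = 900; Mesoproterozoic = 600; Paleozoic = 286.898; Mesoarchean = 400.
Sum: 900 + 600 + 286.898 + 400 = 2186.898 Myr.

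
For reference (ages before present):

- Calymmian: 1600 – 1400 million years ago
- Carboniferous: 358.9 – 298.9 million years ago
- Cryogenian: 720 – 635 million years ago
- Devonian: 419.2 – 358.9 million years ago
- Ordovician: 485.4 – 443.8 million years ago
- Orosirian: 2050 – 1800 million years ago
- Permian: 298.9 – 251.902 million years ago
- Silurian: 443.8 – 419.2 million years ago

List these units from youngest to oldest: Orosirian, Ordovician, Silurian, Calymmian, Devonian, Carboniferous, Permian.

Read off each span (Ma): Orosirian 2050–1800; Ordovician 485.4–443.8; Silurian 443.8–419.2; Calymmian 1600–1400; Devonian 419.2–358.9; Carboniferous 358.9–298.9; Permian 298.9–251.902.
Larger Ma is older, so oldest→youngest is Orosirian, Calymmian, Ordovician, Silurian, Devonian, Carboniferous, Permian; reverse it for youngest→oldest.

Permian → Carboniferous → Devonian → Silurian → Ordovician → Calymmian → Orosirian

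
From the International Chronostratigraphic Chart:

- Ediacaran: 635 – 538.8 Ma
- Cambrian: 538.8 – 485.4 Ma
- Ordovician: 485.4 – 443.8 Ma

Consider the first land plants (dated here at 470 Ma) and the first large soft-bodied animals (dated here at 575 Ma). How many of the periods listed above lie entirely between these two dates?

1

575 Ma sits inside the Ediacaran (635–538.8) and 470 Ma inside the Ordovician (485.4–443.8); neither of those is wholly between the two dates.
The listed periods lying completely between them are Cambrian — 1 in all.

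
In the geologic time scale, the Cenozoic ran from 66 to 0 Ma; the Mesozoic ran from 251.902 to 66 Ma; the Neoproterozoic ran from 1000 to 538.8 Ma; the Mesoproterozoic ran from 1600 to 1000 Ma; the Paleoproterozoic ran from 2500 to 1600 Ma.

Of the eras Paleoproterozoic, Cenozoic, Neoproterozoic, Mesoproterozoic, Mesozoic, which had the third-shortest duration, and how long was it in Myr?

Start − end for each: Paleoproterozoic 2500 − 1600 = 900; Cenozoic 66 − 0 = 66; Neoproterozoic 1000 − 538.8 = 461.2; Mesoproterozoic 1600 − 1000 = 600; Mesozoic 251.902 − 66 = 185.902.
Ranking these from shortest: Cenozoic < Mesozoic < Neoproterozoic < Mesoproterozoic < Paleoproterozoic.
Position 3 in that ranking is Neoproterozoic, which lasted 461.2 Myr.

Neoproterozoic, 461.2 million years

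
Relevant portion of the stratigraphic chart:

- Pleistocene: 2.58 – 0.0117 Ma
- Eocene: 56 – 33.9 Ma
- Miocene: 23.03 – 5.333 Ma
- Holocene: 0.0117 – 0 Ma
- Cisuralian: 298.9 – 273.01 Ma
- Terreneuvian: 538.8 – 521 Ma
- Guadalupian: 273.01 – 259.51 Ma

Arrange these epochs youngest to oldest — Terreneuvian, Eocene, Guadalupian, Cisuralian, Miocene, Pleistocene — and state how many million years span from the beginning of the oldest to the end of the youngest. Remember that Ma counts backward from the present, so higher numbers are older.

Pleistocene → Miocene → Eocene → Guadalupian → Cisuralian → Terreneuvian; total span 538.7883 Myr

Start ages (Ma): Terreneuvian 538.8, Cisuralian 298.9, Guadalupian 273.01, Eocene 56, Miocene 23.03, Pleistocene 2.58.
Ordered youngest to oldest: Pleistocene, Miocene, Eocene, Guadalupian, Cisuralian, Terreneuvian.
Span = 538.8 − 0.0117 = 538.7883 Myr.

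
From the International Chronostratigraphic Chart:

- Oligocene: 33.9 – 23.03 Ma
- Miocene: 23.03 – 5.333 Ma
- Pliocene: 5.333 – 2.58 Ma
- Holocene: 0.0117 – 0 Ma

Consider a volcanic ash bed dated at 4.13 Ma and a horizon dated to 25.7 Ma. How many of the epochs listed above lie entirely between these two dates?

The older date is 25.7 Ma and the younger is 4.13 Ma.
Epochs with start < 25.7 and end > 4.13 Ma: Miocene (23.03–5.333).
That is 1 complete epoch.

1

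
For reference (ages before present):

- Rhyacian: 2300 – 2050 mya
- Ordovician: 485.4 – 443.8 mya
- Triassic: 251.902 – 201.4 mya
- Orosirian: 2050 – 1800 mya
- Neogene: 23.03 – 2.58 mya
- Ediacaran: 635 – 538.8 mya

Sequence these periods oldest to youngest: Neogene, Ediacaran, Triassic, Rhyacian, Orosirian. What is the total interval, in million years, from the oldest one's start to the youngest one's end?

Rhyacian → Orosirian → Ediacaran → Triassic → Neogene; total span 2297.42 Myr

From the excerpt: Neogene 23.03–2.58; Ediacaran 635–538.8; Triassic 251.902–201.4; Rhyacian 2300–2050; Orosirian 2050–1800 (Ma).
Larger Ma is earlier, so the oldest is Rhyacian and the youngest is Neogene; oldest to youngest: Rhyacian, Orosirian, Ediacaran, Triassic, Neogene.
Oldest start 2300 minus youngest end 2.58 gives 2297.42 Myr overall.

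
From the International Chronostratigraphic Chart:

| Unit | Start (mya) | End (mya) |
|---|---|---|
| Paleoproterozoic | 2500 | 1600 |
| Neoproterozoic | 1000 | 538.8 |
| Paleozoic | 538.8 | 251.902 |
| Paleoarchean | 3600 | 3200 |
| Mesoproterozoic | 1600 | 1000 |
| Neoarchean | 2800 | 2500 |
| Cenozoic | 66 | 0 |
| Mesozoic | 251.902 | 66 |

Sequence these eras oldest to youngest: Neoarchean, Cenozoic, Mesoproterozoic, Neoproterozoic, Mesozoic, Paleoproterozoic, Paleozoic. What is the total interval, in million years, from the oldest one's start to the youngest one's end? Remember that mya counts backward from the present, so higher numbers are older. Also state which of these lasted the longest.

From the excerpt: Neoarchean 2800–2500; Cenozoic 66–0; Mesoproterozoic 1600–1000; Neoproterozoic 1000–538.8; Mesozoic 251.902–66; Paleoproterozoic 2500–1600; Paleozoic 538.8–251.902 (Ma).
Larger Ma is earlier, so the oldest is Neoarchean and the youngest is Cenozoic; oldest to youngest: Neoarchean, Paleoproterozoic, Mesoproterozoic, Neoproterozoic, Paleozoic, Mesozoic, Cenozoic.
Oldest start 2800 minus youngest end 0 gives 2800 Myr overall.
Individual lengths (start − end): Mesozoic 185.902; Cenozoic 66; Paleozoic 286.898; Paleoproterozoic 900; Mesoproterozoic 600; Neoproterozoic 461.2; Neoarchean 300. The largest is Paleoproterozoic at 900 Myr.

Neoarchean, Paleoproterozoic, Mesoproterozoic, Neoproterozoic, Paleozoic, Mesozoic, Cenozoic; total span 2800 Myr; longest is Paleoproterozoic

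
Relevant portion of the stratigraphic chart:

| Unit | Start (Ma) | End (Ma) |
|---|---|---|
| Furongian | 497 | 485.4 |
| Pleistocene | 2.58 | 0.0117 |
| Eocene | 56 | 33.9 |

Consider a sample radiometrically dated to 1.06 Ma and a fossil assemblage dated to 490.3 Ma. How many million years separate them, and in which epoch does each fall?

489.24 million years apart; the first in the Pleistocene, the second in the Furongian

Elapsed time: 490.3 − 1.06 = 489.24 Myr.
1.06 Ma lies within 2.58–0.0117 Ma: Pleistocene.
490.3 Ma lies within 497–485.4 Ma: Furongian.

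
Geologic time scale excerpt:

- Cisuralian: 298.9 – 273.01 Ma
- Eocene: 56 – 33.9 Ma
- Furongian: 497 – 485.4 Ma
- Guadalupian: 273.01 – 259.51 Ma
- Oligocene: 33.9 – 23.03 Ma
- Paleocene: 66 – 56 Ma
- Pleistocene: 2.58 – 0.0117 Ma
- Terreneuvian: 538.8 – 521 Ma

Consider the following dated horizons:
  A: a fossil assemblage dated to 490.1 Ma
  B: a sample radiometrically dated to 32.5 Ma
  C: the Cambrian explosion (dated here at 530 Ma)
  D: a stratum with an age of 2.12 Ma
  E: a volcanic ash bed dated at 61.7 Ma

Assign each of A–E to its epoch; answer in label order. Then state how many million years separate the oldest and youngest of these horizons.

A — Furongian; B — Oligocene; C — Terreneuvian; D — Pleistocene; E — Paleocene; span 527.88 million years

Match each age against the start–end ranges in the excerpt: A = 490.1 Ma → Furongian (497–485.4); B = 32.5 Ma → Oligocene (33.9–23.03); C = 530 Ma → Terreneuvian (538.8–521); D = 2.12 Ma → Pleistocene (2.58–0.0117); E = 61.7 Ma → Paleocene (66–56).
The largest age is 530 Ma and the smallest is 2.12 Ma; their difference is 527.88 Myr.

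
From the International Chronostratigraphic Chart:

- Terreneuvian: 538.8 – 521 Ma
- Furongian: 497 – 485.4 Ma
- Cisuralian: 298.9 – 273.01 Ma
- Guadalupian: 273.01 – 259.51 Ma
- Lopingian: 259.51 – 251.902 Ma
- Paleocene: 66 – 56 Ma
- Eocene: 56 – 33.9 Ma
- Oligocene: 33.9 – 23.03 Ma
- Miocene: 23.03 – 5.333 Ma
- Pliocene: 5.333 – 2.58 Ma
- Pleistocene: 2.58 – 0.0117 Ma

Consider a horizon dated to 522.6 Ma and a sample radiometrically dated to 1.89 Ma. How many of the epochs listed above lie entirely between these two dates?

9

The older date is 522.6 Ma and the younger is 1.89 Ma.
Epochs with start < 522.6 and end > 1.89 Ma: Furongian (497–485.4), Cisuralian (298.9–273.01), Guadalupian (273.01–259.51), Lopingian (259.51–251.902), Paleocene (66–56), Eocene (56–33.9), Oligocene (33.9–23.03), Miocene (23.03–5.333), Pliocene (5.333–2.58).
That is 9 complete epochs.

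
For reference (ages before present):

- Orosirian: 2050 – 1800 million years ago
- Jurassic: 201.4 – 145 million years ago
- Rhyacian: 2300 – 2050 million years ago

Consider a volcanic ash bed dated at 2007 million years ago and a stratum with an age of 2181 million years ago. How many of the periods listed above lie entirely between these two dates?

0

The older date is 2181 Ma and the younger is 2007 Ma.
No period both begins after 2181 Ma and ends before 2007 Ma, so the count is 0.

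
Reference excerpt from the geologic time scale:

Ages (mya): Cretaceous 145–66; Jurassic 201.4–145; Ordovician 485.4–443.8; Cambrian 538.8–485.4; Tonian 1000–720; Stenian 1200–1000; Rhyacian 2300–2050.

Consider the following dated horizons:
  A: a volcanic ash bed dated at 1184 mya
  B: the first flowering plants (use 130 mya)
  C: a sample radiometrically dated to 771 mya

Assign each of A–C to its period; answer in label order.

A — Stenian; B — Cretaceous; C — Tonian

Match each age against the start–end ranges in the excerpt: A = 1184 Ma → Stenian (1200–1000); B = 130 Ma → Cretaceous (145–66); C = 771 Ma → Tonian (1000–720).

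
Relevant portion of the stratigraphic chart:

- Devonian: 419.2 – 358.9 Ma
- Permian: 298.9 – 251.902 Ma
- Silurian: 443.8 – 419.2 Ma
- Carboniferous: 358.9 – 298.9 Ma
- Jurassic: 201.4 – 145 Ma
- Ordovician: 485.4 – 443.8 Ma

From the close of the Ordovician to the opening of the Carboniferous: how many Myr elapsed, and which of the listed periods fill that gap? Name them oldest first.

End of Ordovician = 443.8 Ma; start of Carboniferous = 358.9 Ma.
Gap = 443.8 − 358.9 = 84.9 Myr.
Periods wholly inside 443.8–358.9 Ma: Silurian (443.8–419.2), Devonian (419.2–358.9).

84.9 million years; Silurian, Devonian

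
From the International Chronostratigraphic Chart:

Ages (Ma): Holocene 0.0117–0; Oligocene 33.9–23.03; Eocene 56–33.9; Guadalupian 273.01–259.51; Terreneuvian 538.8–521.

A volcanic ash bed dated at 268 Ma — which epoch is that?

268 Ma lies between 273.01 and 259.51 Ma, so it falls in the Guadalupian.

Guadalupian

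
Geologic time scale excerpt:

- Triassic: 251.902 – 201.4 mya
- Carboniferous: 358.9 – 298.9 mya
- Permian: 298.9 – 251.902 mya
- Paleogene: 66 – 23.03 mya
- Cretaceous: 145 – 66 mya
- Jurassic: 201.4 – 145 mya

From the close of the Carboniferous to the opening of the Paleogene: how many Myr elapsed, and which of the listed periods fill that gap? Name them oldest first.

232.9 million years; Permian, Triassic, Jurassic, Cretaceous

End of Carboniferous = 298.9 Ma; start of Paleogene = 66 Ma.
Gap = 298.9 − 66 = 232.9 Myr.
Periods wholly inside 298.9–66 Ma: Permian (298.9–251.902), Triassic (251.902–201.4), Jurassic (201.4–145), Cretaceous (145–66).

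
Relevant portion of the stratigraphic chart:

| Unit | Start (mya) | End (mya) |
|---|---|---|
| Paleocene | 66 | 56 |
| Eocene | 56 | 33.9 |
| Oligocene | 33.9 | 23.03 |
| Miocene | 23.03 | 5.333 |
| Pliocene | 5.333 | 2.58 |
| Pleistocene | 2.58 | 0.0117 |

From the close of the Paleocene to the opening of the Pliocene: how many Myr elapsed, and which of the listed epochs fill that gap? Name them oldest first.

50.667 million years; Eocene, Oligocene, Miocene

The Paleocene closes at 56 Ma and the Pliocene opens at 5.333 Ma, so the interval is 56 − 5.333 = 50.667 Myr.
An epoch fits inside if it starts at or after 56 Ma and ends at or before 5.333 Ma; oldest first that gives Eocene, Oligocene, Miocene.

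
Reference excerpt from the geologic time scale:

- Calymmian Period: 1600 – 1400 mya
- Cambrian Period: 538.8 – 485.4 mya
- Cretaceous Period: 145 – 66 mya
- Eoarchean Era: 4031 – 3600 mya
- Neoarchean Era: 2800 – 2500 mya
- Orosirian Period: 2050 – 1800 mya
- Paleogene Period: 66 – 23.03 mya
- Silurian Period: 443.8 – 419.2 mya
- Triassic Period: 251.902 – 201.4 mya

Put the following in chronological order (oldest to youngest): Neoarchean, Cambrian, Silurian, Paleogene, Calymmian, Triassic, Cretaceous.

Sorting by start age (descending Ma, since larger Ma = older): Neoarchean began 2800, Calymmian began 1600, Cambrian began 538.8, Silurian began 443.8, Triassic began 251.902, Cretaceous began 145, Paleogene began 66.

Neoarchean, Calymmian, Cambrian, Silurian, Triassic, Cretaceous, Paleogene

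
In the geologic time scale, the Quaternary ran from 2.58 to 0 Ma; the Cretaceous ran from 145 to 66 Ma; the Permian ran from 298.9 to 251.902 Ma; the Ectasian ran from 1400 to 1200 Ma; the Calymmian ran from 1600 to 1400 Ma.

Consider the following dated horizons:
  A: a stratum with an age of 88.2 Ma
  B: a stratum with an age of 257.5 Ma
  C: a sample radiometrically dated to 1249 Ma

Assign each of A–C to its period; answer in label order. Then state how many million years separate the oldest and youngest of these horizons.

Match each age against the start–end ranges in the excerpt: A = 88.2 Ma → Cretaceous (145–66); B = 257.5 Ma → Permian (298.9–251.902); C = 1249 Ma → Ectasian (1400–1200).
The largest age is 1249 Ma and the smallest is 88.2 Ma; their difference is 1160.8 Myr.

A — Cretaceous; B — Permian; C — Ectasian; span 1160.8 million years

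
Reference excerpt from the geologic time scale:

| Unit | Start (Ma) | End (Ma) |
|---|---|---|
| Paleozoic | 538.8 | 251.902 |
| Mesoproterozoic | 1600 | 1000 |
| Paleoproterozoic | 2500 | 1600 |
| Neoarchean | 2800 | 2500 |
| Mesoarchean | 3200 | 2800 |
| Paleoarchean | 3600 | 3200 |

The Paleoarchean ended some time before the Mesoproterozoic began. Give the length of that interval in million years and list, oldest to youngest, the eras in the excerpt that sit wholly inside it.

1600 million years; Mesoarchean, Neoarchean, Paleoproterozoic

End of Paleoarchean = 3200 Ma; start of Mesoproterozoic = 1600 Ma.
Gap = 3200 − 1600 = 1600 Myr.
Eras wholly inside 3200–1600 Ma: Mesoarchean (3200–2800), Neoarchean (2800–2500), Paleoproterozoic (2500–1600).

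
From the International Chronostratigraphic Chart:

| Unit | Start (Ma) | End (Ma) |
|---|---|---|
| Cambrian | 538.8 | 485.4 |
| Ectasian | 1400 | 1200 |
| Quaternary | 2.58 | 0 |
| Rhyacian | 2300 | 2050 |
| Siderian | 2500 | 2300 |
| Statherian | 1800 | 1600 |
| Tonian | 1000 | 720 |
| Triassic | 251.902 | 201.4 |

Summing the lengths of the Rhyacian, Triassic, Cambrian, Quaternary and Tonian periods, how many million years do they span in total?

636.482 million years

Duration is start − end for each: (2300 − 2050) + (251.902 − 201.4) + (538.8 − 485.4) + (2.58 − 0) + (1000 − 720).
That is 250 + 50.502 + 53.4 + 2.58 + 280, which totals 636.482 million years.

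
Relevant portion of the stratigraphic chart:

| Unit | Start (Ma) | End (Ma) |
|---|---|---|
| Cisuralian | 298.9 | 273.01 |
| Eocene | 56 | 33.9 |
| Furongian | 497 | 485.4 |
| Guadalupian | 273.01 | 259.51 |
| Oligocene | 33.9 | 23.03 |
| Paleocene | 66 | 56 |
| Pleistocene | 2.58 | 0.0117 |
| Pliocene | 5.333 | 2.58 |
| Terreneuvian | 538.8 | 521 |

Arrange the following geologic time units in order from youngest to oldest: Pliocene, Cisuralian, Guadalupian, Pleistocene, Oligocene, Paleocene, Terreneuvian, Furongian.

Read off each span (Ma): Pliocene 5.333–2.58; Cisuralian 298.9–273.01; Guadalupian 273.01–259.51; Pleistocene 2.58–0.0117; Oligocene 33.9–23.03; Paleocene 66–56; Terreneuvian 538.8–521; Furongian 497–485.4.
Larger Ma is older, so oldest→youngest is Terreneuvian, Furongian, Cisuralian, Guadalupian, Paleocene, Oligocene, Pliocene, Pleistocene; reverse it for youngest→oldest.

Pleistocene, Pliocene, Oligocene, Paleocene, Guadalupian, Cisuralian, Furongian, Terreneuvian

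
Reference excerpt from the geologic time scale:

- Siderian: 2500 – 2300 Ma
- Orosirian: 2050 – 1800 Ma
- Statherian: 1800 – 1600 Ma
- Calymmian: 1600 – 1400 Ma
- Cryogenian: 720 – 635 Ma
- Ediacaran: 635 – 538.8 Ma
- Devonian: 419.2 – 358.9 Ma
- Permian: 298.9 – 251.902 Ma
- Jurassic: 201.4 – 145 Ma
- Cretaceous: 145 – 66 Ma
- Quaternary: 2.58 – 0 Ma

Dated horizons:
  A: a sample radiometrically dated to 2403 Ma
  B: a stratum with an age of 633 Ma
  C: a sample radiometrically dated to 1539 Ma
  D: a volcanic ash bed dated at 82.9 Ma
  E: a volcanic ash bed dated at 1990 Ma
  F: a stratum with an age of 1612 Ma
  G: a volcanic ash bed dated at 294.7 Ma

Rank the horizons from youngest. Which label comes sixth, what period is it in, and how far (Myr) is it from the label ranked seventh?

E, in the Orosirian; 413 million years to A

Smaller Ma means younger, so youngest first: D 82.9 < G 294.7 < B 633 < C 1539 < F 1612 < E 1990 < A 2403.
Counting 6 along gives E (1990 Ma); the excerpt puts that inside the Orosirian, 2050–1800 Ma.
Next in line is A (2403 Ma), and 2403 − 1990 = 413 Myr.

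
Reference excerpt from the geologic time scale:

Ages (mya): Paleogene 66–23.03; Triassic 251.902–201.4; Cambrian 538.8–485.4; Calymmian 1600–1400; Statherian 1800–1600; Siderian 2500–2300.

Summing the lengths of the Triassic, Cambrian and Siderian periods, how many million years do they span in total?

Duration is start − end for each: (251.902 − 201.4) + (538.8 − 485.4) + (2500 − 2300).
That is 50.502 + 53.4 + 200, which totals 303.902 million years.

303.902 million years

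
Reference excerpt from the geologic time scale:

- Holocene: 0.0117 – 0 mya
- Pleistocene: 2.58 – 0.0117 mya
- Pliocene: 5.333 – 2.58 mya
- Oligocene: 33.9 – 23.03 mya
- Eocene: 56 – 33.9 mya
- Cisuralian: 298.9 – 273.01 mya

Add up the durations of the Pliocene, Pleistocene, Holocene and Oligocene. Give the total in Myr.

Each duration: Pliocene = 2.753; Pleistocene = 2.5683; Holocene = 0.0117; Oligocene = 10.87.
Sum: 2.753 + 2.5683 + 0.0117 + 10.87 = 16.203 Myr.

16.203 million years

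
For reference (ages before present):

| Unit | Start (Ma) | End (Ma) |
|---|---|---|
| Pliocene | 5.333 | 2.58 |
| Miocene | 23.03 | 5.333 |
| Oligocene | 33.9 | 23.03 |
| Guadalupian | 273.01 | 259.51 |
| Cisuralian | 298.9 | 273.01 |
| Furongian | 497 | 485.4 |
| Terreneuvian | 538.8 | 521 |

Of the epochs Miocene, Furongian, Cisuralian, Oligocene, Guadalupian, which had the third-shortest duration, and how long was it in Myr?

Durations: Miocene 17.697; Furongian 11.6; Cisuralian 25.89; Oligocene 10.87; Guadalupian 13.5 Myr.
Sorted shortest-first: Oligocene (10.87), Furongian (11.6), Guadalupian (13.5), Miocene (17.697), Cisuralian (25.89).
The third shortest is Guadalupian at 13.5 Myr.

Guadalupian, 13.5 million years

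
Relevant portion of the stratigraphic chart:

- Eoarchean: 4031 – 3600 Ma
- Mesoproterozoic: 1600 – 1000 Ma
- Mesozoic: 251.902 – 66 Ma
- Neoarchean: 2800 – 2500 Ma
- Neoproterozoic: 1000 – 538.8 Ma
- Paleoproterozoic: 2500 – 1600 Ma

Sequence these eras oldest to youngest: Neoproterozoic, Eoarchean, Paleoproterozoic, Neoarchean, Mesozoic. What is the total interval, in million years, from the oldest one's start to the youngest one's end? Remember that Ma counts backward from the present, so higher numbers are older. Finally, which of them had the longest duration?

Eoarchean, Neoarchean, Paleoproterozoic, Neoproterozoic, Mesozoic; total span 3965 Myr; longest is Paleoproterozoic

From the excerpt: Neoproterozoic 1000–538.8; Eoarchean 4031–3600; Paleoproterozoic 2500–1600; Neoarchean 2800–2500; Mesozoic 251.902–66 (Ma).
Larger Ma is earlier, so the oldest is Eoarchean and the youngest is Mesozoic; oldest to youngest: Eoarchean, Neoarchean, Paleoproterozoic, Neoproterozoic, Mesozoic.
Oldest start 4031 minus youngest end 66 gives 3965 Myr overall.
Individual lengths (start − end): Neoproterozoic 461.2; Paleoproterozoic 900; Mesozoic 185.902; Eoarchean 431; Neoarchean 300. The largest is Paleoproterozoic at 900 Myr.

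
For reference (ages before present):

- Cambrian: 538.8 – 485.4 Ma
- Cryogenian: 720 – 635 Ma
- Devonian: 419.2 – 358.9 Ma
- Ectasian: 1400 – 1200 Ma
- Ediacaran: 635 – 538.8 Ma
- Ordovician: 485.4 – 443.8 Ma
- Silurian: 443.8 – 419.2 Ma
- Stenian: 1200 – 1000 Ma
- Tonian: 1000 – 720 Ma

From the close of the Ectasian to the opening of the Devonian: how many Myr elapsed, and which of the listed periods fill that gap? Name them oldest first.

780.8 million years; Stenian, Tonian, Cryogenian, Ediacaran, Cambrian, Ordovician, Silurian

The Ectasian closes at 1200 Ma and the Devonian opens at 419.2 Ma, so the interval is 1200 − 419.2 = 780.8 Myr.
A period fits inside if it starts at or after 1200 Ma and ends at or before 419.2 Ma; oldest first that gives Stenian, Tonian, Cryogenian, Ediacaran, Cambrian, Ordovician, Silurian.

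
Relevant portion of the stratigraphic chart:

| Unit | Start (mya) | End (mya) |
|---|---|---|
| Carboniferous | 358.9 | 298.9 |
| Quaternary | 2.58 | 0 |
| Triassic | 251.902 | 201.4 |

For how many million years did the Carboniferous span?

358.9 − 298.9 = 60 million years.

60 million years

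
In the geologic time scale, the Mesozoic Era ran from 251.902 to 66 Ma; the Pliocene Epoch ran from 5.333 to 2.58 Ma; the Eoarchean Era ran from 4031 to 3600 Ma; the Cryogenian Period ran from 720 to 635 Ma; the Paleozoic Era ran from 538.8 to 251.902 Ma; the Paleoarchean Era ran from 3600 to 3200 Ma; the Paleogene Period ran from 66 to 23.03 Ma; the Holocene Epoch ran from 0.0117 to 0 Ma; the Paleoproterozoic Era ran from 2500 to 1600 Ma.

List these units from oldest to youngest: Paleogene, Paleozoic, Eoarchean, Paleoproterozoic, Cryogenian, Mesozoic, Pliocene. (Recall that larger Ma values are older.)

The oldest of these is Eoarchean (starts 4031 Ma) and the youngest is Pliocene (ends 2.58 Ma).
In between, by decreasing start age: Paleoproterozoic (2500), Cryogenian (720), Paleozoic (538.8), Mesozoic (251.902), Paleogene (66).

Eoarchean, Paleoproterozoic, Cryogenian, Paleozoic, Mesozoic, Paleogene, Pliocene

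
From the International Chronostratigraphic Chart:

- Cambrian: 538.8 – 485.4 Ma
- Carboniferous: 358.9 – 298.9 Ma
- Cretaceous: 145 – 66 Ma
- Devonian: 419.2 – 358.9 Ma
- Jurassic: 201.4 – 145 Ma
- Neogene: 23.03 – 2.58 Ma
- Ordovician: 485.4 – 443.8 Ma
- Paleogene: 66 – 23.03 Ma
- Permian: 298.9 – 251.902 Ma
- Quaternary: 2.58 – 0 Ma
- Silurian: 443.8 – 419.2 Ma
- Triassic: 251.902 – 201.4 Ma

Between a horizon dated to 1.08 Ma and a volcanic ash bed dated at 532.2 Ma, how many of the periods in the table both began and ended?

The older date is 532.2 Ma and the younger is 1.08 Ma.
Periods with start < 532.2 and end > 1.08 Ma: Ordovician (485.4–443.8), Silurian (443.8–419.2), Devonian (419.2–358.9), Carboniferous (358.9–298.9), Permian (298.9–251.902), Triassic (251.902–201.4), Jurassic (201.4–145), Cretaceous (145–66), Paleogene (66–23.03), Neogene (23.03–2.58).
That is 10 complete periods.

10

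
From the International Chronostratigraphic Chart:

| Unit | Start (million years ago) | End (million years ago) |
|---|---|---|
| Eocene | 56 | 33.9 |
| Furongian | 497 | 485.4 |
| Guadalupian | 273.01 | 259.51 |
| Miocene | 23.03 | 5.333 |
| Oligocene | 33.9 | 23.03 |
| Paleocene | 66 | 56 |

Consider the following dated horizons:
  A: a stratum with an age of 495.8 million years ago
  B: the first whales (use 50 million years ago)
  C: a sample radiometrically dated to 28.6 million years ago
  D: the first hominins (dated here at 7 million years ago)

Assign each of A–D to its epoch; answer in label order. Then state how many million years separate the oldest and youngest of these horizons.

Match each age against the start–end ranges in the excerpt: A = 495.8 Ma → Furongian (497–485.4); B = 50 Ma → Eocene (56–33.9); C = 28.6 Ma → Oligocene (33.9–23.03); D = 7 Ma → Miocene (23.03–5.333).
The largest age is 495.8 Ma and the smallest is 7 Ma; their difference is 488.8 Myr.

A — Furongian; B — Eocene; C — Oligocene; D — Miocene; span 488.8 million years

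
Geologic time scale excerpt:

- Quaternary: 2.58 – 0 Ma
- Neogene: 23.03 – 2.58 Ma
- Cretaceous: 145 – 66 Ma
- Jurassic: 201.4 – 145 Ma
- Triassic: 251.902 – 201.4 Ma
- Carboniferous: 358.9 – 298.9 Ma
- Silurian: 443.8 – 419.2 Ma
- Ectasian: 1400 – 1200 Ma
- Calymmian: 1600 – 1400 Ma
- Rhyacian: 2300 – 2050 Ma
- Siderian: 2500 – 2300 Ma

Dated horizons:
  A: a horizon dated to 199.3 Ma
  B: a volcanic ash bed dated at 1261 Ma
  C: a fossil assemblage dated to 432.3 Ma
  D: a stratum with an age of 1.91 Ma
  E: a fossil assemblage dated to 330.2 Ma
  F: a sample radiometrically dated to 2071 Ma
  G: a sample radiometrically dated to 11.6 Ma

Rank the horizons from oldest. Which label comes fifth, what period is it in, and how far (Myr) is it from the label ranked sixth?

Larger Ma means older, so oldest first: F 2071 > B 1261 > C 432.3 > E 330.2 > A 199.3 > G 11.6 > D 1.91.
Counting 5 along gives A (199.3 Ma); the excerpt puts that inside the Jurassic, 201.4–145 Ma.
Next in line is G (11.6 Ma), and 199.3 − 11.6 = 187.7 Myr.

A, in the Jurassic; 187.7 million years to G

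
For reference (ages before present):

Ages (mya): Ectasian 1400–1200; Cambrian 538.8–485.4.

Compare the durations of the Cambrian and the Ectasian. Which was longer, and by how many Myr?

Ectasian, by 146.6 million years

Cambrian: 538.8 − 485.4 = 53.4 Myr.
Ectasian: 1400 − 1200 = 200 Myr.
Difference: 200 − 53.4 = 146.6 Myr, so the Ectasian was longer.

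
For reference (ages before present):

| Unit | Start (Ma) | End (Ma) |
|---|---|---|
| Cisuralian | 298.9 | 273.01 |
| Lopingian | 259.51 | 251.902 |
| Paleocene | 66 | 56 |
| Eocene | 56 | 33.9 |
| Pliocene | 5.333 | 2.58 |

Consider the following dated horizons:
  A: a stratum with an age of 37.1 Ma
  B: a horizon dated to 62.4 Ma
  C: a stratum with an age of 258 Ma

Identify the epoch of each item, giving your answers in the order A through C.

A: 37.1 Ma lies in 56–33.9 Ma, so Eocene.
B: 62.4 Ma lies in 66–56 Ma, so Paleocene.
C: 258 Ma lies in 259.51–251.902 Ma, so Lopingian.

A — Eocene; B — Paleocene; C — Lopingian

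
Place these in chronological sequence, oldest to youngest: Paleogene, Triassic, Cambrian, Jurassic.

Cambrian → Triassic → Jurassic → Paleogene

Group by era (each group listed oldest first) — Paleozoic: Cambrian; Mesozoic: Triassic, Jurassic; Cenozoic: Paleogene. The eras run Paleozoic → Mesozoic → Cenozoic. Concatenating the groups in that era order gives oldest to youngest directly.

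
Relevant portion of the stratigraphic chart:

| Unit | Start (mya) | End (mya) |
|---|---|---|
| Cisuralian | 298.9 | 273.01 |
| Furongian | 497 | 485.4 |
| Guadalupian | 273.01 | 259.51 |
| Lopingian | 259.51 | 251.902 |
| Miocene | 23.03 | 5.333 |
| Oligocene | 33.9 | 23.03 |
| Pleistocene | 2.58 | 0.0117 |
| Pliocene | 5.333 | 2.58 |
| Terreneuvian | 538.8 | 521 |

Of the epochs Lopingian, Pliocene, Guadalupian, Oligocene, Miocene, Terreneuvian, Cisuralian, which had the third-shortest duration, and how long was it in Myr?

Durations: Lopingian 7.608; Pliocene 2.753; Guadalupian 13.5; Oligocene 10.87; Miocene 17.697; Terreneuvian 17.8; Cisuralian 25.89 Myr.
Sorted shortest-first: Pliocene (2.753), Lopingian (7.608), Oligocene (10.87), Guadalupian (13.5), Miocene (17.697), Terreneuvian (17.8), Cisuralian (25.89).
The third shortest is Oligocene at 10.87 Myr.

Oligocene, 10.87 million years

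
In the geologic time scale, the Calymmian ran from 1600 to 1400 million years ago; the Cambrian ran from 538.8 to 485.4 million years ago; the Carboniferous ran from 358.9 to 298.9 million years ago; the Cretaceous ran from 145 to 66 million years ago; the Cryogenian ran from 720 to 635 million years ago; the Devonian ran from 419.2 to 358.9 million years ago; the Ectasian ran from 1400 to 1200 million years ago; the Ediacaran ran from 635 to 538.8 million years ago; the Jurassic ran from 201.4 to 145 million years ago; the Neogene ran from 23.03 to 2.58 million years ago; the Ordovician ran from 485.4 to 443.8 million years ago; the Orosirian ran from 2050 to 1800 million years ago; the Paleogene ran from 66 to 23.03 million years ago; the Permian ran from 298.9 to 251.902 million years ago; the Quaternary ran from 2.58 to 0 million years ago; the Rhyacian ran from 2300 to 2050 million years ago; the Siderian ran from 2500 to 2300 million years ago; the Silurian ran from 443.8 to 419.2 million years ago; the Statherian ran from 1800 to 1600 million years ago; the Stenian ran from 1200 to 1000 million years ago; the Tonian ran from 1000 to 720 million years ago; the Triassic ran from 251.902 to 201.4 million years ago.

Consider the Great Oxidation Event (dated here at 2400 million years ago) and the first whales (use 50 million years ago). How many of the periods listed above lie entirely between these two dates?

The older date is 2400 Ma and the younger is 50 Ma.
Periods with start < 2400 and end > 50 Ma: Rhyacian (2300–2050), Orosirian (2050–1800), Statherian (1800–1600), Calymmian (1600–1400), Ectasian (1400–1200), Stenian (1200–1000), Tonian (1000–720), Cryogenian (720–635), Ediacaran (635–538.8), Cambrian (538.8–485.4), Ordovician (485.4–443.8), Silurian (443.8–419.2), Devonian (419.2–358.9), Carboniferous (358.9–298.9), Permian (298.9–251.902), Triassic (251.902–201.4), Jurassic (201.4–145), Cretaceous (145–66).
That is 18 complete periods.

18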